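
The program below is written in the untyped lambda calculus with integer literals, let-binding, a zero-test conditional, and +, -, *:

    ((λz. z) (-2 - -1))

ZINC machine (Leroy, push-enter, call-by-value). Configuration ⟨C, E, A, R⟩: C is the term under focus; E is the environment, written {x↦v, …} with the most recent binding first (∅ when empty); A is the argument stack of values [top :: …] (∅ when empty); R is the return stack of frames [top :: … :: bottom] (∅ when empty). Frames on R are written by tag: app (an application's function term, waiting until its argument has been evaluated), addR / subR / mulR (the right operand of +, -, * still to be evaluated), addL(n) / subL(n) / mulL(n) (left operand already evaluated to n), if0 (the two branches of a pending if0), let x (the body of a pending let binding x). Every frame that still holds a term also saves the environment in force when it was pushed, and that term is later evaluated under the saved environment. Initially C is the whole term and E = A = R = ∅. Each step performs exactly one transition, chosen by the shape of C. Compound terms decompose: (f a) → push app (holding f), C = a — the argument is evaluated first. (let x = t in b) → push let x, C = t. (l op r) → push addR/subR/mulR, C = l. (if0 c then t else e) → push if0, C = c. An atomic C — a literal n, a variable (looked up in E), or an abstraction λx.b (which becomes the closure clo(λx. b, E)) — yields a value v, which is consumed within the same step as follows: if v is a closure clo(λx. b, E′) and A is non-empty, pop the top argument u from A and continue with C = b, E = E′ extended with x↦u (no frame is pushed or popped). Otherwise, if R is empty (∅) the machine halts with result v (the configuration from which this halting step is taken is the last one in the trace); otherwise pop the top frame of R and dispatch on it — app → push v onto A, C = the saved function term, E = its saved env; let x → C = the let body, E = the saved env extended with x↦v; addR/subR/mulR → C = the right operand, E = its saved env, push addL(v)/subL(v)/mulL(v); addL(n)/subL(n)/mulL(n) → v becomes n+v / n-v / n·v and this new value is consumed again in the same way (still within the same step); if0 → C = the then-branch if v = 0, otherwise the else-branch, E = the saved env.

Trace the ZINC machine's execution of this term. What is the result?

Answer: -1

Execution trace:
[0] [C=((λz. z) (-2 - -1)) | E=∅ | A=∅ | R=∅]
[1] [C=(-2 - -1) | E=∅ | A=∅ | R=[app]]
[2] [C=-2 | E=∅ | A=∅ | R=[subR :: app]]
[3] [C=-1 | E=∅ | A=∅ | R=[subL(-2) :: app]]
[4] [C=(λz. z) | E=∅ | A=[-1] | R=∅]
[5] [C=z | E={z↦-1} | A=∅ | R=∅]
→ final value -1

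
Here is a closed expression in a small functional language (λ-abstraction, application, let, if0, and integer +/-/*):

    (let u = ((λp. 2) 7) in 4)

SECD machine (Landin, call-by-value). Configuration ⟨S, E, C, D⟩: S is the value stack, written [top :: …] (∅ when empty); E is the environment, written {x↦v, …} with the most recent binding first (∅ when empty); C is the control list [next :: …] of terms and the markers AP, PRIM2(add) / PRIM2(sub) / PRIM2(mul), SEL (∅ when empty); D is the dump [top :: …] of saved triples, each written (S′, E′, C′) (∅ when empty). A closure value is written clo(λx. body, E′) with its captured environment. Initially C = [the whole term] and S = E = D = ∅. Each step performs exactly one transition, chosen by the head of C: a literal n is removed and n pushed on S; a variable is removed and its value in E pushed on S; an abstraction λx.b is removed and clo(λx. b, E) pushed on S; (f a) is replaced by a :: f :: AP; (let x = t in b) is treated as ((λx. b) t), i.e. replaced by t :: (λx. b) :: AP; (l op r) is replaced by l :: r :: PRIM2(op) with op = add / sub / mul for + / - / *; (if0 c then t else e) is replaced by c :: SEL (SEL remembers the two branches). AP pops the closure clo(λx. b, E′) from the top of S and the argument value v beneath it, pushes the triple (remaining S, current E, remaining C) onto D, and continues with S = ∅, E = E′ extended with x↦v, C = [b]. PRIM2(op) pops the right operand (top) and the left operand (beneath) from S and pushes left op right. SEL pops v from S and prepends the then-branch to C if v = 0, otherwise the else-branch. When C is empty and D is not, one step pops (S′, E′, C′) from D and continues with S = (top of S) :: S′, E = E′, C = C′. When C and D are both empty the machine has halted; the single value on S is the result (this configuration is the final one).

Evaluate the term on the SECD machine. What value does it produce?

Answer: 4

Execution trace:
[0] <S=∅, E=∅, C=[(let u = ((λp. 2) 7) in 4)], D=∅>
[1] <S=∅, E=∅, C=[((λp. 2) 7) :: (λu. 4) :: AP], D=∅>
[2] <S=∅, E=∅, C=[7 :: (λp. 2) :: AP :: (λu. 4) :: AP], D=∅>
[3] <S=[7], E=∅, C=[(λp. 2) :: AP :: (λu. 4) :: AP], D=∅>
[4] <S=[clo(λp. 2, ∅) :: 7], E=∅, C=[AP :: (λu. 4) :: AP], D=∅>
[5] <S=∅, E={p↦7}, C=[2], D=[(∅, ∅, [(λu. 4) :: AP])]>
[6] <S=[2], E={p↦7}, C=∅, D=[(∅, ∅, [(λu. 4) :: AP])]>
[7] <S=[2], E=∅, C=[(λu. 4) :: AP], D=∅>
[8] <S=[clo(λu. 4, ∅) :: 2], E=∅, C=[AP], D=∅>
[9] <S=∅, E={u↦2}, C=[4], D=[(∅, ∅, ∅)]>
[10] <S=[4], E={u↦2}, C=∅, D=[(∅, ∅, ∅)]>
[11] <S=[4], E=∅, C=∅, D=∅>
→ final value 4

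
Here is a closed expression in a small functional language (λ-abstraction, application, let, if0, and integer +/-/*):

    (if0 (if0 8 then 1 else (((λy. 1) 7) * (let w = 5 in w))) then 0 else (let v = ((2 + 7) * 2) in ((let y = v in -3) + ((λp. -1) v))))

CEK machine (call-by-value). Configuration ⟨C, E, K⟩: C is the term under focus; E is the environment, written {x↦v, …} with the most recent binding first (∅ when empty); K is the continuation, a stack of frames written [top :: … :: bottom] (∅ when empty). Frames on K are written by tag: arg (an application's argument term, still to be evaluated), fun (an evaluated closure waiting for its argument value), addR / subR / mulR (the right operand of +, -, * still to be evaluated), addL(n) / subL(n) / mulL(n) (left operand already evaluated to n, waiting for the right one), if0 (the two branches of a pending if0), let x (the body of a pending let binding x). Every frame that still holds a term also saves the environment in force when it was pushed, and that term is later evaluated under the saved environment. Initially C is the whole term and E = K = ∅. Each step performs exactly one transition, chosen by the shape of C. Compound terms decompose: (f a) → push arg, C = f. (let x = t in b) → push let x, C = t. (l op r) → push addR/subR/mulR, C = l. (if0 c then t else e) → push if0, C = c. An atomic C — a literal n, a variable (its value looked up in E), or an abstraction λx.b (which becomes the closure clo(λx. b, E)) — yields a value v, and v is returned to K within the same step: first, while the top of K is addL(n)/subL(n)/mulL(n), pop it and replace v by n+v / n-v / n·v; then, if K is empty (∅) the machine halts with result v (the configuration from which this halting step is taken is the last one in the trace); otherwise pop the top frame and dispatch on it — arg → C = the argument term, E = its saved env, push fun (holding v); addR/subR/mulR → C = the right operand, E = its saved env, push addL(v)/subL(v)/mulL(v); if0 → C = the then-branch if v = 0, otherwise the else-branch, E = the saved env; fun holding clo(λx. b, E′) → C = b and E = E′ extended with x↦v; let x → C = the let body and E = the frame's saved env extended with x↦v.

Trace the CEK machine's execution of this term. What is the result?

0. ⟨C=(if0 (if0 8 then 1 else (((λy. 1) 7) * (let w = 5 in w))) then 0 else (let v = ((2 + 7) * 2) in ((let y = v in -3) + ((λp. -1) v)))); E=∅; K=∅⟩
1. ⟨C=(if0 8 then 1 else (((λy. 1) 7) * (let w = 5 in w))); E=∅; K=[if0]⟩
2. ⟨C=8; E=∅; K=[if0 :: if0]⟩
3. ⟨C=(((λy. 1) 7) * (let w = 5 in w)); E=∅; K=[if0]⟩
4. ⟨C=((λy. 1) 7); E=∅; K=[mulR :: if0]⟩
5. ⟨C=(λy. 1); E=∅; K=[arg :: mulR :: if0]⟩
6. ⟨C=7; E=∅; K=[fun :: mulR :: if0]⟩
7. ⟨C=1; E={y↦7}; K=[mulR :: if0]⟩
8. ⟨C=(let w = 5 in w); E=∅; K=[mulL(1) :: if0]⟩
9. ⟨C=5; E=∅; K=[let w :: mulL(1) :: if0]⟩
10. ⟨C=w; E={w↦5}; K=[mulL(1) :: if0]⟩
11. ⟨C=(let v = ((2 + 7) * 2) in ((let y = v in -3) + ((λp. -1) v))); E=∅; K=∅⟩
12. ⟨C=((2 + 7) * 2); E=∅; K=[let v]⟩
13. ⟨C=(2 + 7); E=∅; K=[mulR :: let v]⟩
14. ⟨C=2; E=∅; K=[addR :: mulR :: let v]⟩
15. ⟨C=7; E=∅; K=[addL(2) :: mulR :: let v]⟩
16. ⟨C=2; E=∅; K=[mulL(9) :: let v]⟩
17. ⟨C=((let y = v in -3) + ((λp. -1) v)); E={v↦18}; K=∅⟩
18. ⟨C=(let y = v in -3); E={v↦18}; K=[addR]⟩
19. ⟨C=v; E={v↦18}; K=[let y :: addR]⟩
20. ⟨C=-3; E={y↦18, v↦18}; K=[addR]⟩
21. ⟨C=((λp. -1) v); E={v↦18}; K=[addL(-3)]⟩
22. ⟨C=(λp. -1); E={v↦18}; K=[arg :: addL(-3)]⟩
23. ⟨C=v; E={v↦18}; K=[fun :: addL(-3)]⟩
24. ⟨C=-1; E={p↦18, v↦18}; K=[addL(-3)]⟩
→ final value -4

Answer: -4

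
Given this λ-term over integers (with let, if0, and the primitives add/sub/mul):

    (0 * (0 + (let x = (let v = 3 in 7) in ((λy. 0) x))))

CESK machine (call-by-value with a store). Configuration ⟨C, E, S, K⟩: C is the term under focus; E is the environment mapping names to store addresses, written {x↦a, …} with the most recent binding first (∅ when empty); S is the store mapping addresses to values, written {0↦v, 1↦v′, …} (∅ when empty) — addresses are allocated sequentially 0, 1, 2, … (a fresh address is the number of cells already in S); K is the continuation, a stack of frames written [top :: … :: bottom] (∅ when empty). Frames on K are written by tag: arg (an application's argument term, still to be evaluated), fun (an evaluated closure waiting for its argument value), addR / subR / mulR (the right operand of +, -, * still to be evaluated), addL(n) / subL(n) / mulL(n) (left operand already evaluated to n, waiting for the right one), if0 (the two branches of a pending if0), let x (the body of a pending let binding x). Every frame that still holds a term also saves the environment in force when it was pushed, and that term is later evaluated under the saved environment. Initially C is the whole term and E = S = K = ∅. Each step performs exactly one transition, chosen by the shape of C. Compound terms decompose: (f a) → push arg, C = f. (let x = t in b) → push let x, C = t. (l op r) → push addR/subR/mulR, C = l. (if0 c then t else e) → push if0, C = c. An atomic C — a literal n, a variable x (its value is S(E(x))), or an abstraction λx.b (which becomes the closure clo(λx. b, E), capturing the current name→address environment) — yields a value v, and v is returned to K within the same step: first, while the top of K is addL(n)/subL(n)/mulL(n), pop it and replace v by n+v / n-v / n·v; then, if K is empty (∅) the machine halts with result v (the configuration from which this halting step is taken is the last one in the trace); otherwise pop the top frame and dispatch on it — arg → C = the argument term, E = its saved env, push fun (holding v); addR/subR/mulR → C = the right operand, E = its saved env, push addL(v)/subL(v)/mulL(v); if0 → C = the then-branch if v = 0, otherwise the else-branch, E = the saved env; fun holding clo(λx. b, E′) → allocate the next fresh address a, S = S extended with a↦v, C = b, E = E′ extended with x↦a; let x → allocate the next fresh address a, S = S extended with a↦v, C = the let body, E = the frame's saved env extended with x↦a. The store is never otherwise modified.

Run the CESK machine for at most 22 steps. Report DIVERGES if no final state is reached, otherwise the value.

0. <C=(0 * (0 + (let x = (let v = 3 in 7) in ((λy. 0) x)))), E=∅, S=∅, K=∅>
1. <C=0, E=∅, S=∅, K=[mulR]>
2. <C=(0 + (let x = (let v = 3 in 7) in ((λy. 0) x))), E=∅, S=∅, K=[mulL(0)]>
3. <C=0, E=∅, S=∅, K=[addR :: mulL(0)]>
4. <C=(let x = (let v = 3 in 7) in ((λy. 0) x)), E=∅, S=∅, K=[addL(0) :: mulL(0)]>
5. <C=(let v = 3 in 7), E=∅, S=∅, K=[let x :: addL(0) :: mulL(0)]>
6. <C=3, E=∅, S=∅, K=[let v :: let x :: addL(0) :: mulL(0)]>
7. <C=7, E={v↦0}, S={0↦3}, K=[let x :: addL(0) :: mulL(0)]>
8. <C=((λy. 0) x), E={x↦1}, S={0↦3, 1↦7}, K=[addL(0) :: mulL(0)]>
9. <C=(λy. 0), E={x↦1}, S={0↦3, 1↦7}, K=[arg :: addL(0) :: mulL(0)]>
10. <C=x, E={x↦1}, S={0↦3, 1↦7}, K=[fun :: addL(0) :: mulL(0)]>
11. <C=0, E={y↦2, x↦1}, S={0↦3, 1↦7, 2↦7}, K=[addL(0) :: mulL(0)]>
→ final value 0

Answer: 0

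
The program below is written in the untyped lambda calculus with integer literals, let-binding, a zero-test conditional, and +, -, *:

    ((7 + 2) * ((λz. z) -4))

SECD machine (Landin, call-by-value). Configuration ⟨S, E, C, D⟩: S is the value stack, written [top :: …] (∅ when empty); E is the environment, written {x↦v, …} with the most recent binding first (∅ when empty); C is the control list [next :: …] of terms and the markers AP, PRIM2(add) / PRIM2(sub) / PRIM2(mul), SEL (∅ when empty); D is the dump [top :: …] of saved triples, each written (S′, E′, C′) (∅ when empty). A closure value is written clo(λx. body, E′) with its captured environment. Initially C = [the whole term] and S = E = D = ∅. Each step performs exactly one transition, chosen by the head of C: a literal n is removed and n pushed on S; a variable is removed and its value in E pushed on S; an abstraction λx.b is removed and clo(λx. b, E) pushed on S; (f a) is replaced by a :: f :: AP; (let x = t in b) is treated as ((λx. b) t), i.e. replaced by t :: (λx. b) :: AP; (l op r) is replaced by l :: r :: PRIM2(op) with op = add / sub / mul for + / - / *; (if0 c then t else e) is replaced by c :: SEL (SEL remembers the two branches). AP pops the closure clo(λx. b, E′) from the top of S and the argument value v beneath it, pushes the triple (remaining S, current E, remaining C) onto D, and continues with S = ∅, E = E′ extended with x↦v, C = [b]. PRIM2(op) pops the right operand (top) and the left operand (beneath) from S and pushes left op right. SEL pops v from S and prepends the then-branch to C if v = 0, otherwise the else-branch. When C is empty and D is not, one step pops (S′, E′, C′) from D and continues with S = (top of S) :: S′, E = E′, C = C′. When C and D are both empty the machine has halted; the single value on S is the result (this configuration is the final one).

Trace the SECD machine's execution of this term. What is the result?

Answer: -36

Machine steps:
t=0: [S=∅ | E=∅ | C=[((7 + 2) * ((λz. z) -4))] | D=∅]
t=1: [S=∅ | E=∅ | C=[(7 + 2) :: ((λz. z) -4) :: PRIM2(mul)] | D=∅]
t=2: [S=∅ | E=∅ | C=[7 :: 2 :: PRIM2(add) :: ((λz. z) -4) :: PRIM2(mul)] | D=∅]
t=3: [S=[7] | E=∅ | C=[2 :: PRIM2(add) :: ((λz. z) -4) :: PRIM2(mul)] | D=∅]
t=4: [S=[2 :: 7] | E=∅ | C=[PRIM2(add) :: ((λz. z) -4) :: PRIM2(mul)] | D=∅]
t=5: [S=[9] | E=∅ | C=[((λz. z) -4) :: PRIM2(mul)] | D=∅]
t=6: [S=[9] | E=∅ | C=[-4 :: (λz. z) :: AP :: PRIM2(mul)] | D=∅]
t=7: [S=[-4 :: 9] | E=∅ | C=[(λz. z) :: AP :: PRIM2(mul)] | D=∅]
t=8: [S=[clo(λz. z, ∅) :: -4 :: 9] | E=∅ | C=[AP :: PRIM2(mul)] | D=∅]
t=9: [S=∅ | E={z↦-4} | C=[z] | D=[([9], ∅, [PRIM2(mul)])]]
t=10: [S=[-4] | E={z↦-4} | C=∅ | D=[([9], ∅, [PRIM2(mul)])]]
t=11: [S=[-4 :: 9] | E=∅ | C=[PRIM2(mul)] | D=∅]
t=12: [S=[-36] | E=∅ | C=∅ | D=∅]
→ final value -36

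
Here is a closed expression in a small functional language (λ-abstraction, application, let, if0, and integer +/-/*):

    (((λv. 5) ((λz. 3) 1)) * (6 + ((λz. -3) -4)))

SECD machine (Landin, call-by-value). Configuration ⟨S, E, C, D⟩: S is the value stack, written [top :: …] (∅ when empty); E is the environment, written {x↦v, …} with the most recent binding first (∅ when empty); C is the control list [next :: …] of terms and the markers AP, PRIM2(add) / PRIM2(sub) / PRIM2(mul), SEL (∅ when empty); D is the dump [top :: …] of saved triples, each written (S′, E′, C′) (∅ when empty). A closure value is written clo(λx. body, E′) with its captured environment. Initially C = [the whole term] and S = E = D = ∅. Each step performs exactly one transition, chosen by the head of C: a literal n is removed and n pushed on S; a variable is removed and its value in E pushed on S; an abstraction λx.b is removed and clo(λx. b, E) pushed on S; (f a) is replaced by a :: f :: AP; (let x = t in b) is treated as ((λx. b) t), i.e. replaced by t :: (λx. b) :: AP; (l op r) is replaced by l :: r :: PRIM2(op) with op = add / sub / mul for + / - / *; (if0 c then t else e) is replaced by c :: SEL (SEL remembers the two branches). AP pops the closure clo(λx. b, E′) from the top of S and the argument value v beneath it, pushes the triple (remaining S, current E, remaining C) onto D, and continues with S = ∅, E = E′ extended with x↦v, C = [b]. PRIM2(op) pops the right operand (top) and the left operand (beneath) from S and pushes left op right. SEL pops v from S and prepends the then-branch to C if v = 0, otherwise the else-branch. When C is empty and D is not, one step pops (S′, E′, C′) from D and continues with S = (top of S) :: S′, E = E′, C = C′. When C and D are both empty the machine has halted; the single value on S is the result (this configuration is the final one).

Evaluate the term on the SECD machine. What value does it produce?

Answer: 15

Execution trace:
[0] <S=∅, E=∅, C=[(((λv. 5) ((λz. 3) 1)) * (6 + ((λz. -3) -4)))], D=∅>
[1] <S=∅, E=∅, C=[((λv. 5) ((λz. 3) 1)) :: (6 + ((λz. -3) -4)) :: PRIM2(mul)], D=∅>
[2] <S=∅, E=∅, C=[((λz. 3) 1) :: (λv. 5) :: AP :: (6 + ((λz. -3) -4)) :: PRIM2(mul)], D=∅>
[3] <S=∅, E=∅, C=[1 :: (λz. 3) :: AP :: (λv. 5) :: AP :: (6 + ((λz. -3) -4)) :: PRIM2(mul)], D=∅>
[4] <S=[1], E=∅, C=[(λz. 3) :: AP :: (λv. 5) :: AP :: (6 + ((λz. -3) -4)) :: PRIM2(mul)], D=∅>
[5] <S=[clo(λz. 3, ∅) :: 1], E=∅, C=[AP :: (λv. 5) :: AP :: (6 + ((λz. -3) -4)) :: PRIM2(mul)], D=∅>
[6] <S=∅, E={z↦1}, C=[3], D=[(∅, ∅, [(λv. 5) :: AP :: (6 + ((λz. -3) -4)) :: PRIM2(mul)])]>
[7] <S=[3], E={z↦1}, C=∅, D=[(∅, ∅, [(λv. 5) :: AP :: (6 + ((λz. -3) -4)) :: PRIM2(mul)])]>
[8] <S=[3], E=∅, C=[(λv. 5) :: AP :: (6 + ((λz. -3) -4)) :: PRIM2(mul)], D=∅>
[9] <S=[clo(λv. 5, ∅) :: 3], E=∅, C=[AP :: (6 + ((λz. -3) -4)) :: PRIM2(mul)], D=∅>
[10] <S=∅, E={v↦3}, C=[5], D=[(∅, ∅, [(6 + ((λz. -3) -4)) :: PRIM2(mul)])]>
[11] <S=[5], E={v↦3}, C=∅, D=[(∅, ∅, [(6 + ((λz. -3) -4)) :: PRIM2(mul)])]>
[12] <S=[5], E=∅, C=[(6 + ((λz. -3) -4)) :: PRIM2(mul)], D=∅>
[13] <S=[5], E=∅, C=[6 :: ((λz. -3) -4) :: PRIM2(add) :: PRIM2(mul)], D=∅>
[14] <S=[6 :: 5], E=∅, C=[((λz. -3) -4) :: PRIM2(add) :: PRIM2(mul)], D=∅>
[15] <S=[6 :: 5], E=∅, C=[-4 :: (λz. -3) :: AP :: PRIM2(add) :: PRIM2(mul)], D=∅>
[16] <S=[-4 :: 6 :: 5], E=∅, C=[(λz. -3) :: AP :: PRIM2(add) :: PRIM2(mul)], D=∅>
[17] <S=[clo(λz. -3, ∅) :: -4 :: 6 :: 5], E=∅, C=[AP :: PRIM2(add) :: PRIM2(mul)], D=∅>
[18] <S=∅, E={z↦-4}, C=[-3], D=[([6 :: 5], ∅, [PRIM2(add) :: PRIM2(mul)])]>
[19] <S=[-3], E={z↦-4}, C=∅, D=[([6 :: 5], ∅, [PRIM2(add) :: PRIM2(mul)])]>
[20] <S=[-3 :: 6 :: 5], E=∅, C=[PRIM2(add) :: PRIM2(mul)], D=∅>
[21] <S=[3 :: 5], E=∅, C=[PRIM2(mul)], D=∅>
[22] <S=[15], E=∅, C=∅, D=∅>
→ final value 15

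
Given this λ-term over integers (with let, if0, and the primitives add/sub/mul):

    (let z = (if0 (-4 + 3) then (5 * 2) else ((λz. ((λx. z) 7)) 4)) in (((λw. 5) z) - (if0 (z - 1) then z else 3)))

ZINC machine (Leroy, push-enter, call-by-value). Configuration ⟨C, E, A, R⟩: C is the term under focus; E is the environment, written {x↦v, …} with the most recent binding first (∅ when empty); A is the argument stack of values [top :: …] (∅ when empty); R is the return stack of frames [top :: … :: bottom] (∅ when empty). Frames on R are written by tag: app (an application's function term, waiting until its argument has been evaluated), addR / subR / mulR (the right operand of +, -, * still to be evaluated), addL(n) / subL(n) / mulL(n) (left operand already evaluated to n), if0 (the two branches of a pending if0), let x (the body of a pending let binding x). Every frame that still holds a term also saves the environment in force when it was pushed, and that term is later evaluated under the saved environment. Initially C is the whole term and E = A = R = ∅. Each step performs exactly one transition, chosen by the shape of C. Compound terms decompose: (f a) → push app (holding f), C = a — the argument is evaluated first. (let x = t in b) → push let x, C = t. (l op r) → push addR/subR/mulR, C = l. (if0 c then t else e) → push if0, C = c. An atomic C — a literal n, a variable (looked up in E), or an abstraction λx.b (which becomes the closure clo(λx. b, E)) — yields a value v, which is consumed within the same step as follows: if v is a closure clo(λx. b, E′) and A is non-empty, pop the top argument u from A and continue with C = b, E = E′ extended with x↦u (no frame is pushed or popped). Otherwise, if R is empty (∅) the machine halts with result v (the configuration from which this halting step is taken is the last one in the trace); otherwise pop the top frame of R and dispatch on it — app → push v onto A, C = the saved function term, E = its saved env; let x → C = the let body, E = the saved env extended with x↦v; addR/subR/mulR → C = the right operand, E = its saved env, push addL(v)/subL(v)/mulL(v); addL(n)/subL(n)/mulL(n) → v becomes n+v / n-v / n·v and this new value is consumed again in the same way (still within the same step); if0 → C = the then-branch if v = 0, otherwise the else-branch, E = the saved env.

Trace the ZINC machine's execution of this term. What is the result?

[0] [C=(let z = (if0 (-4 + 3) then (5 * 2) else ((λz. ((λx. z) 7)) 4)) in (((λw. 5) z) - (if0 (z - 1) then z else 3))) | E=∅ | A=∅ | R=∅]
[1] [C=(if0 (-4 + 3) then (5 * 2) else ((λz. ((λx. z) 7)) 4)) | E=∅ | A=∅ | R=[let z]]
[2] [C=(-4 + 3) | E=∅ | A=∅ | R=[if0 :: let z]]
[3] [C=-4 | E=∅ | A=∅ | R=[addR :: if0 :: let z]]
[4] [C=3 | E=∅ | A=∅ | R=[addL(-4) :: if0 :: let z]]
[5] [C=((λz. ((λx. z) 7)) 4) | E=∅ | A=∅ | R=[let z]]
[6] [C=4 | E=∅ | A=∅ | R=[app :: let z]]
[7] [C=(λz. ((λx. z) 7)) | E=∅ | A=[4] | R=[let z]]
[8] [C=((λx. z) 7) | E={z↦4} | A=∅ | R=[let z]]
[9] [C=7 | E={z↦4} | A=∅ | R=[app :: let z]]
[10] [C=(λx. z) | E={z↦4} | A=[7] | R=[let z]]
[11] [C=z | E={x↦7, z↦4} | A=∅ | R=[let z]]
[12] [C=(((λw. 5) z) - (if0 (z - 1) then z else 3)) | E={z↦4} | A=∅ | R=∅]
[13] [C=((λw. 5) z) | E={z↦4} | A=∅ | R=[subR]]
[14] [C=z | E={z↦4} | A=∅ | R=[app :: subR]]
[15] [C=(λw. 5) | E={z↦4} | A=[4] | R=[subR]]
[16] [C=5 | E={w↦4, z↦4} | A=∅ | R=[subR]]
[17] [C=(if0 (z - 1) then z else 3) | E={z↦4} | A=∅ | R=[subL(5)]]
[18] [C=(z - 1) | E={z↦4} | A=∅ | R=[if0 :: subL(5)]]
[19] [C=z | E={z↦4} | A=∅ | R=[subR :: if0 :: subL(5)]]
[20] [C=1 | E={z↦4} | A=∅ | R=[subL(4) :: if0 :: subL(5)]]
[21] [C=3 | E={z↦4} | A=∅ | R=[subL(5)]]
→ final value 2

Answer: 2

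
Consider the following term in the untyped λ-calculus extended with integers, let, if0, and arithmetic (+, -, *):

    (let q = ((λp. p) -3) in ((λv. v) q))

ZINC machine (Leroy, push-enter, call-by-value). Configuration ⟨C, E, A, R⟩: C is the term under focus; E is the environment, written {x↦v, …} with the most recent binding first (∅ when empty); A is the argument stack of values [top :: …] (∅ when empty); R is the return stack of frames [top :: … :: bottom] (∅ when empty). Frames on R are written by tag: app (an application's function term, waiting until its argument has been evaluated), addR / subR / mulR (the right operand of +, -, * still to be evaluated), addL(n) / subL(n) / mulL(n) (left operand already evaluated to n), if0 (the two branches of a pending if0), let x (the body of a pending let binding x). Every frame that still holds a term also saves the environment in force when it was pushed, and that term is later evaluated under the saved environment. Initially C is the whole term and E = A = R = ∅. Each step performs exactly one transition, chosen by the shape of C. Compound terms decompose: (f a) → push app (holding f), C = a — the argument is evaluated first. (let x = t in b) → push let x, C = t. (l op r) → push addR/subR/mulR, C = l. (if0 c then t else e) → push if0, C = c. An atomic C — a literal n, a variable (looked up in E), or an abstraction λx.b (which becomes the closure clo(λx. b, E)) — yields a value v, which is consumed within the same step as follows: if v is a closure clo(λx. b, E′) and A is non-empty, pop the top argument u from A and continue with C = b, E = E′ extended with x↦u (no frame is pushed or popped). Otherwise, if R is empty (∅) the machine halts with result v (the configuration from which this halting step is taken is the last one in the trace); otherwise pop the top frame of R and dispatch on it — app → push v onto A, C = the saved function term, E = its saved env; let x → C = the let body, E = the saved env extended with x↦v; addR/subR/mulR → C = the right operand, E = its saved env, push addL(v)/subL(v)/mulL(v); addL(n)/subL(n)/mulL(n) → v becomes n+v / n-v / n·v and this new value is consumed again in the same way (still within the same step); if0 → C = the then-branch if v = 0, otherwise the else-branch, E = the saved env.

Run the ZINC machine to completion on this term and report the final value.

[0] <C=(let q = ((λp. p) -3) in ((λv. v) q)), E=∅, A=∅, R=∅>
[1] <C=((λp. p) -3), E=∅, A=∅, R=[let q]>
[2] <C=-3, E=∅, A=∅, R=[app :: let q]>
[3] <C=(λp. p), E=∅, A=[-3], R=[let q]>
[4] <C=p, E={p↦-3}, A=∅, R=[let q]>
[5] <C=((λv. v) q), E={q↦-3}, A=∅, R=∅>
[6] <C=q, E={q↦-3}, A=∅, R=[app]>
[7] <C=(λv. v), E={q↦-3}, A=[-3], R=∅>
[8] <C=v, E={v↦-3, q↦-3}, A=∅, R=∅>
→ final value -3

Answer: -3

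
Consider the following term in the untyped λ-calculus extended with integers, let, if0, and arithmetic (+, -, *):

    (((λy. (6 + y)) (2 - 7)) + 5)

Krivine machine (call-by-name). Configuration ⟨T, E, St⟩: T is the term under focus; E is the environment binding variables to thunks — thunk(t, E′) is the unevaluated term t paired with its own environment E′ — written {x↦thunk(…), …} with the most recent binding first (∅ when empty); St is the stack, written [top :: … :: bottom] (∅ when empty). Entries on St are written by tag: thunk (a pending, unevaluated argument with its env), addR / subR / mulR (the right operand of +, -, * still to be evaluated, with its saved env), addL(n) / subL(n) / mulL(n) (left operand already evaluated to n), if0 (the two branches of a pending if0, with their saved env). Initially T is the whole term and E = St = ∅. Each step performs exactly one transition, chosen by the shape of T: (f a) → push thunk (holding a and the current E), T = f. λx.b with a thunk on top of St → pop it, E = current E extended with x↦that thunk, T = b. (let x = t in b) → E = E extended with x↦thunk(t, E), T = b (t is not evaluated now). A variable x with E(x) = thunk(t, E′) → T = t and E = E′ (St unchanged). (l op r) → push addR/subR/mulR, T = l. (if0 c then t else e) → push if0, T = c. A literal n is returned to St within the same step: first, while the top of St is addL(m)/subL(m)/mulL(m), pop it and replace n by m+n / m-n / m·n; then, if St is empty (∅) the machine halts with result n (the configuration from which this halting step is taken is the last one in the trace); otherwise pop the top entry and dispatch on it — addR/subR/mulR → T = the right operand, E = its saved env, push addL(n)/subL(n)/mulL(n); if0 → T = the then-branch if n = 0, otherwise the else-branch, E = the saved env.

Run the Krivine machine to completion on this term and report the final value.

step 0: <T=(((λy. (6 + y)) (2 - 7)) + 5), E=∅, St=∅>
step 1: <T=((λy. (6 + y)) (2 - 7)), E=∅, St=[addR]>
step 2: <T=(λy. (6 + y)), E=∅, St=[thunk :: addR]>
step 3: <T=(6 + y), E={y↦thunk((2 - 7), ∅)}, St=[addR]>
step 4: <T=6, E={y↦thunk((2 - 7), ∅)}, St=[addR :: addR]>
step 5: <T=y, E={y↦thunk((2 - 7), ∅)}, St=[addL(6) :: addR]>
step 6: <T=(2 - 7), E=∅, St=[addL(6) :: addR]>
step 7: <T=2, E=∅, St=[subR :: addL(6) :: addR]>
step 8: <T=7, E=∅, St=[subL(2) :: addL(6) :: addR]>
step 9: <T=5, E=∅, St=[addL(1)]>
→ final value 6

Answer: 6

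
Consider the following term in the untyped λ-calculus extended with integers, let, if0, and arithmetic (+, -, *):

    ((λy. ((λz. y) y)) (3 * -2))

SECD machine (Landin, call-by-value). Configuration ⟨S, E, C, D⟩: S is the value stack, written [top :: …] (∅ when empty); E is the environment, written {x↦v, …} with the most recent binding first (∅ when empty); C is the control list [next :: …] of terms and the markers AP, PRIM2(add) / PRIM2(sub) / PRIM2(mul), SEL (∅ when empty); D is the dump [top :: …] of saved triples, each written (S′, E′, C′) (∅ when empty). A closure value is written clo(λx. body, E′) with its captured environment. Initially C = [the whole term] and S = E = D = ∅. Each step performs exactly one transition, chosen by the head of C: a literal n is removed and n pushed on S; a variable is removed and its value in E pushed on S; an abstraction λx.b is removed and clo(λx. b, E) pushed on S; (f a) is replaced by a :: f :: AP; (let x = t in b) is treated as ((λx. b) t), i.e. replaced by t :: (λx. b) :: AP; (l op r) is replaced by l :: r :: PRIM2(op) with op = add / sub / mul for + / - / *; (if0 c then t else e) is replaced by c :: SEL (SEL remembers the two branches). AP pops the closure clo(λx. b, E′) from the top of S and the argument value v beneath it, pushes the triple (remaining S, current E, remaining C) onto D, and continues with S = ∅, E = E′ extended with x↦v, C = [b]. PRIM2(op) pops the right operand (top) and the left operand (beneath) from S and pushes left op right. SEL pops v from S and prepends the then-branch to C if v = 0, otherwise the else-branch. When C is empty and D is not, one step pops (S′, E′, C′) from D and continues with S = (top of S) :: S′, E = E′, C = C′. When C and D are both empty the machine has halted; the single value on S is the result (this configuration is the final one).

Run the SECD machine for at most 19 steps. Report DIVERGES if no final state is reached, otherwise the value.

Answer: -6

Derivation:
step 0: [S=∅ | E=∅ | C=[((λy. ((λz. y) y)) (3 * -2))] | D=∅]
step 1: [S=∅ | E=∅ | C=[(3 * -2) :: (λy. ((λz. y) y)) :: AP] | D=∅]
step 2: [S=∅ | E=∅ | C=[3 :: -2 :: PRIM2(mul) :: (λy. ((λz. y) y)) :: AP] | D=∅]
step 3: [S=[3] | E=∅ | C=[-2 :: PRIM2(mul) :: (λy. ((λz. y) y)) :: AP] | D=∅]
step 4: [S=[-2 :: 3] | E=∅ | C=[PRIM2(mul) :: (λy. ((λz. y) y)) :: AP] | D=∅]
step 5: [S=[-6] | E=∅ | C=[(λy. ((λz. y) y)) :: AP] | D=∅]
step 6: [S=[clo(λy. ((λz. y) y), ∅) :: -6] | E=∅ | C=[AP] | D=∅]
step 7: [S=∅ | E={y↦-6} | C=[((λz. y) y)] | D=[(∅, ∅, ∅)]]
step 8: [S=∅ | E={y↦-6} | C=[y :: (λz. y) :: AP] | D=[(∅, ∅, ∅)]]
step 9: [S=[-6] | E={y↦-6} | C=[(λz. y) :: AP] | D=[(∅, ∅, ∅)]]
step 10: [S=[clo(λz. y, {y↦-6}) :: -6] | E={y↦-6} | C=[AP] | D=[(∅, ∅, ∅)]]
step 11: [S=∅ | E={z↦-6, y↦-6} | C=[y] | D=[(∅, {y↦-6}, ∅) :: (∅, ∅, ∅)]]
step 12: [S=[-6] | E={z↦-6, y↦-6} | C=∅ | D=[(∅, {y↦-6}, ∅) :: (∅, ∅, ∅)]]
step 13: [S=[-6] | E={y↦-6} | C=∅ | D=[(∅, ∅, ∅)]]
step 14: [S=[-6] | E=∅ | C=∅ | D=∅]
→ final value -6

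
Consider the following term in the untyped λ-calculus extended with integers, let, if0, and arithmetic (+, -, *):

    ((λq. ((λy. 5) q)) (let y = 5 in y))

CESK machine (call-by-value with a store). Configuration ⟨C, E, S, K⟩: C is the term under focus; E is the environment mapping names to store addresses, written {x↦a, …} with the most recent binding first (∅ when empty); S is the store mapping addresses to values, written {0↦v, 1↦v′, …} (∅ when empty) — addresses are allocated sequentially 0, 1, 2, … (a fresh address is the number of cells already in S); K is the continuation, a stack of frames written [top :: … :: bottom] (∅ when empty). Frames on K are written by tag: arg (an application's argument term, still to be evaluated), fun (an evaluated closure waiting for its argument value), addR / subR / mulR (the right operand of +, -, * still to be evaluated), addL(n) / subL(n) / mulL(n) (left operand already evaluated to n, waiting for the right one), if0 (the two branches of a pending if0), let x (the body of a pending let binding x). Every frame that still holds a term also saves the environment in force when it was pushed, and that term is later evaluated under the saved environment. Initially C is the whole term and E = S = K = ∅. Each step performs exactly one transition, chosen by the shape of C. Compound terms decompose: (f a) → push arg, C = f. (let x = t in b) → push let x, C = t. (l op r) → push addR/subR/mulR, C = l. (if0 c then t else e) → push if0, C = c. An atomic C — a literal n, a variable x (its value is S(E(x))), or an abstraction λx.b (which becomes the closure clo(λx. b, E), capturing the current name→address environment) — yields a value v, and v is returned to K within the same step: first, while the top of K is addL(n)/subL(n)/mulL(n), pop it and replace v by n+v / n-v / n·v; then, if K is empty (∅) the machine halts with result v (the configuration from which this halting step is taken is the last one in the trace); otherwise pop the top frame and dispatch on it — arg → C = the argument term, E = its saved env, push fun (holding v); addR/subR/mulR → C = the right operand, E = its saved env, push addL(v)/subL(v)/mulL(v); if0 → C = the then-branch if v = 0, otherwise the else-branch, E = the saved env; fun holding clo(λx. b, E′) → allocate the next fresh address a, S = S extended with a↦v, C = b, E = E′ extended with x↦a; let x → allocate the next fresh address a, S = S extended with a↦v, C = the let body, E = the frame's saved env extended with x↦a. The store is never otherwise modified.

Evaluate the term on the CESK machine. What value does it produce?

Answer: 5

Derivation:
0. <C=((λq. ((λy. 5) q)) (let y = 5 in y)), E=∅, S=∅, K=∅>
1. <C=(λq. ((λy. 5) q)), E=∅, S=∅, K=[arg]>
2. <C=(let y = 5 in y), E=∅, S=∅, K=[fun]>
3. <C=5, E=∅, S=∅, K=[let y :: fun]>
4. <C=y, E={y↦0}, S={0↦5}, K=[fun]>
5. <C=((λy. 5) q), E={q↦1}, S={0↦5, 1↦5}, K=∅>
6. <C=(λy. 5), E={q↦1}, S={0↦5, 1↦5}, K=[arg]>
7. <C=q, E={q↦1}, S={0↦5, 1↦5}, K=[fun]>
8. <C=5, E={y↦2, q↦1}, S={0↦5, 1↦5, 2↦5}, K=∅>
→ final value 5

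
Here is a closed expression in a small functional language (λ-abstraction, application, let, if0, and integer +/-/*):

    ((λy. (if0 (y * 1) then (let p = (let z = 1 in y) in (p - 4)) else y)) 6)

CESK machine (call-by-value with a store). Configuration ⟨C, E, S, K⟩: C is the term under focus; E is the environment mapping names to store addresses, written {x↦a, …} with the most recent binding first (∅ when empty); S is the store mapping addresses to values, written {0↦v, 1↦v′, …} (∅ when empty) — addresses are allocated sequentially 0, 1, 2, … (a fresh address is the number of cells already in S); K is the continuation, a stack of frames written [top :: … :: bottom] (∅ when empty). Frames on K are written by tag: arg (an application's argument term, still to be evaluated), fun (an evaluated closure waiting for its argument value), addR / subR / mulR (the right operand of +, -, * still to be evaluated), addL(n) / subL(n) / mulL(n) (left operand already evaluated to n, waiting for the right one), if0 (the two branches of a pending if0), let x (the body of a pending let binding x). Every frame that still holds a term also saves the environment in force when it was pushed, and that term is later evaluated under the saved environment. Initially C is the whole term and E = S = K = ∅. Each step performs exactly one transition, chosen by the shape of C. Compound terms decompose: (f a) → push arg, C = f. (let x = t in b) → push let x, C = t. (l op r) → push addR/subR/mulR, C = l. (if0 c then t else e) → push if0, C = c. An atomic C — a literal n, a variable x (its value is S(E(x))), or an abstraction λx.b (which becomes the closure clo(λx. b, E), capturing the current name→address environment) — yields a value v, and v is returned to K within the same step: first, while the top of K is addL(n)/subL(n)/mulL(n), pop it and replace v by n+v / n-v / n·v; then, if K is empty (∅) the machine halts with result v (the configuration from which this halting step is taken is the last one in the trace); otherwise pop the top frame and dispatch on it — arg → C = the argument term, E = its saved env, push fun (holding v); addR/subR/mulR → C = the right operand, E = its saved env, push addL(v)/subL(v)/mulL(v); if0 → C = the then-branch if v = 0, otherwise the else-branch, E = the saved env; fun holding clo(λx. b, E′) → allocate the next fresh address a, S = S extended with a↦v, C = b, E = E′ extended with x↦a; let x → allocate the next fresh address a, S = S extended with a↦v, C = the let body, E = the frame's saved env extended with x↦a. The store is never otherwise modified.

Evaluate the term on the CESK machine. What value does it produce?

t=0: ⟨C=((λy. (if0 (y * 1) then (let p = (let z = 1 in y) in (p - 4)) else y)) 6); E=∅; S=∅; K=∅⟩
t=1: ⟨C=(λy. (if0 (y * 1) then (let p = (let z = 1 in y) in (p - 4)) else y)); E=∅; S=∅; K=[arg]⟩
t=2: ⟨C=6; E=∅; S=∅; K=[fun]⟩
t=3: ⟨C=(if0 (y * 1) then (let p = (let z = 1 in y) in (p - 4)) else y); E={y↦0}; S={0↦6}; K=∅⟩
t=4: ⟨C=(y * 1); E={y↦0}; S={0↦6}; K=[if0]⟩
t=5: ⟨C=y; E={y↦0}; S={0↦6}; K=[mulR :: if0]⟩
t=6: ⟨C=1; E={y↦0}; S={0↦6}; K=[mulL(6) :: if0]⟩
t=7: ⟨C=y; E={y↦0}; S={0↦6}; K=∅⟩
→ final value 6

Answer: 6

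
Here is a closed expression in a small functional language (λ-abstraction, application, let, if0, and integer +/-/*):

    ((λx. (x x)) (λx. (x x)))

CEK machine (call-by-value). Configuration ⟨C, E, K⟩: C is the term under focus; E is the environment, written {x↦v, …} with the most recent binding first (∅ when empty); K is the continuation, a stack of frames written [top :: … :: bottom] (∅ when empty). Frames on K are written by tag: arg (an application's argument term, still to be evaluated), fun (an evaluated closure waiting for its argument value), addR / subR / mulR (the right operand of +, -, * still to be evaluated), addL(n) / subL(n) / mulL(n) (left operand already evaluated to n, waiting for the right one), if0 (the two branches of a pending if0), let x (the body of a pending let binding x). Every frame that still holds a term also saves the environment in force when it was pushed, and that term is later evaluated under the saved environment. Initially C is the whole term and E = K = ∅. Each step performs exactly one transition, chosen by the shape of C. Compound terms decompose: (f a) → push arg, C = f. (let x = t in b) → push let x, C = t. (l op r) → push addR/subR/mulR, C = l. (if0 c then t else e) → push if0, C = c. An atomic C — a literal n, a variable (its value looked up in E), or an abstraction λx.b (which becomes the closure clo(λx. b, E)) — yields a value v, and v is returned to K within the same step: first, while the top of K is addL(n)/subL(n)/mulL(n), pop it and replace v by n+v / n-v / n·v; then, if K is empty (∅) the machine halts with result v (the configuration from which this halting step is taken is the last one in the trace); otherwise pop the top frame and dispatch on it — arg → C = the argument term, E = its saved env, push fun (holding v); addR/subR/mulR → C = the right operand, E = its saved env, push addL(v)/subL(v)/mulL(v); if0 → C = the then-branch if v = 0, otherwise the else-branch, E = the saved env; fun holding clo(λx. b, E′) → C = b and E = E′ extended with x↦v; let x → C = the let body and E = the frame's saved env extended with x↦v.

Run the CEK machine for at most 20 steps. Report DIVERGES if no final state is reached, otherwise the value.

[0] <C=((λx. (x x)) (λx. (x x))), E=∅, K=∅>
[1] <C=(λx. (x x)), E=∅, K=[arg]>
[2] <C=(λx. (x x)), E=∅, K=[fun]>
[3] <C=(x x), E={x↦clo(λx. (x x), ∅)}, K=∅>
[4] <C=x, E={x↦clo(λx. (x x), ∅)}, K=[arg]>
[5] <C=x, E={x↦clo(λx. (x x), ∅)}, K=[fun]>
… configuration repeats with period 3 (steps 3–5 recur indefinitely) …

Answer: DIVERGES (no final state within 20 steps)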